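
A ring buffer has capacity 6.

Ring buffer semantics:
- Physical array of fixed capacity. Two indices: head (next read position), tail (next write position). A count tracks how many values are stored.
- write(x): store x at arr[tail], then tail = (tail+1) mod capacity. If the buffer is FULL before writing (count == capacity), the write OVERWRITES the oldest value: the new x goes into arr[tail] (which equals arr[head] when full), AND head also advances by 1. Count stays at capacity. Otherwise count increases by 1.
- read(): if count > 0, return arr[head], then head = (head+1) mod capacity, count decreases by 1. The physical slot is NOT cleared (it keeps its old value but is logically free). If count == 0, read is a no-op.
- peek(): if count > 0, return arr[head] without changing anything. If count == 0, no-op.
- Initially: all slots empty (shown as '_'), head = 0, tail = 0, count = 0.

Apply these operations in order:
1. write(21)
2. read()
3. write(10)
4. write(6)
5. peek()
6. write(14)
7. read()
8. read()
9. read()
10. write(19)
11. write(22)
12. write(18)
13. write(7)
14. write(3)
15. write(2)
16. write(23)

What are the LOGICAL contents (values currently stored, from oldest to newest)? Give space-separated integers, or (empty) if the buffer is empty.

After op 1 (write(21)): arr=[21 _ _ _ _ _] head=0 tail=1 count=1
After op 2 (read()): arr=[21 _ _ _ _ _] head=1 tail=1 count=0
After op 3 (write(10)): arr=[21 10 _ _ _ _] head=1 tail=2 count=1
After op 4 (write(6)): arr=[21 10 6 _ _ _] head=1 tail=3 count=2
After op 5 (peek()): arr=[21 10 6 _ _ _] head=1 tail=3 count=2
After op 6 (write(14)): arr=[21 10 6 14 _ _] head=1 tail=4 count=3
After op 7 (read()): arr=[21 10 6 14 _ _] head=2 tail=4 count=2
After op 8 (read()): arr=[21 10 6 14 _ _] head=3 tail=4 count=1
After op 9 (read()): arr=[21 10 6 14 _ _] head=4 tail=4 count=0
After op 10 (write(19)): arr=[21 10 6 14 19 _] head=4 tail=5 count=1
After op 11 (write(22)): arr=[21 10 6 14 19 22] head=4 tail=0 count=2
After op 12 (write(18)): arr=[18 10 6 14 19 22] head=4 tail=1 count=3
After op 13 (write(7)): arr=[18 7 6 14 19 22] head=4 tail=2 count=4
After op 14 (write(3)): arr=[18 7 3 14 19 22] head=4 tail=3 count=5
After op 15 (write(2)): arr=[18 7 3 2 19 22] head=4 tail=4 count=6
After op 16 (write(23)): arr=[18 7 3 2 23 22] head=5 tail=5 count=6

Answer: 22 18 7 3 2 23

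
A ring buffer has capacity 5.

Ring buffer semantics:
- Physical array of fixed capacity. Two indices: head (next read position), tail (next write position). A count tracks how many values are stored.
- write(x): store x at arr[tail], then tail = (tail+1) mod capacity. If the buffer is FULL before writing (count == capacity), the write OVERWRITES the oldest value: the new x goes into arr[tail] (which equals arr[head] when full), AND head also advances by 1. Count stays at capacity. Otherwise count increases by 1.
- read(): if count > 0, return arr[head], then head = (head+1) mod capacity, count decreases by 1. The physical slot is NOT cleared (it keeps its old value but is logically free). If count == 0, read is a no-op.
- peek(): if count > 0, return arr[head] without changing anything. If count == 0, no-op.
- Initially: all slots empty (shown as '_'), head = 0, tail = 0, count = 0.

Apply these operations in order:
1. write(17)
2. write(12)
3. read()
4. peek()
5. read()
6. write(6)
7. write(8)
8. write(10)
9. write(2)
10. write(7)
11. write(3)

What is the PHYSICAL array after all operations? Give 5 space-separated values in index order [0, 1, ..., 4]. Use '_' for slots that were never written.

After op 1 (write(17)): arr=[17 _ _ _ _] head=0 tail=1 count=1
After op 2 (write(12)): arr=[17 12 _ _ _] head=0 tail=2 count=2
After op 3 (read()): arr=[17 12 _ _ _] head=1 tail=2 count=1
After op 4 (peek()): arr=[17 12 _ _ _] head=1 tail=2 count=1
After op 5 (read()): arr=[17 12 _ _ _] head=2 tail=2 count=0
After op 6 (write(6)): arr=[17 12 6 _ _] head=2 tail=3 count=1
After op 7 (write(8)): arr=[17 12 6 8 _] head=2 tail=4 count=2
After op 8 (write(10)): arr=[17 12 6 8 10] head=2 tail=0 count=3
After op 9 (write(2)): arr=[2 12 6 8 10] head=2 tail=1 count=4
After op 10 (write(7)): arr=[2 7 6 8 10] head=2 tail=2 count=5
After op 11 (write(3)): arr=[2 7 3 8 10] head=3 tail=3 count=5

Answer: 2 7 3 8 10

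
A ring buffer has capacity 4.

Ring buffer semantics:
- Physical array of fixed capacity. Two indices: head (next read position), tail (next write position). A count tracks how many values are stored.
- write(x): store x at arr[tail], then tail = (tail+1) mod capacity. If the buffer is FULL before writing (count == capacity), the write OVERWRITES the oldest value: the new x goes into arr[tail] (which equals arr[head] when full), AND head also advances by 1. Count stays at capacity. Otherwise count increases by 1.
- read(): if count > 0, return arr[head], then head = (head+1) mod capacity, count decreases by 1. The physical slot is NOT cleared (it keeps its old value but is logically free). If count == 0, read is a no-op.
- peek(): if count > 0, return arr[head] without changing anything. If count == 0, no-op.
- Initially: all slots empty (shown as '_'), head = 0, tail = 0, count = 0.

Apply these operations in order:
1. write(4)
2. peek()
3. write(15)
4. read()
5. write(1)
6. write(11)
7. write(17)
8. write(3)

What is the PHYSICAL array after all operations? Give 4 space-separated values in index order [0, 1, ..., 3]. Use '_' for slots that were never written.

Answer: 17 3 1 11

Derivation:
After op 1 (write(4)): arr=[4 _ _ _] head=0 tail=1 count=1
After op 2 (peek()): arr=[4 _ _ _] head=0 tail=1 count=1
After op 3 (write(15)): arr=[4 15 _ _] head=0 tail=2 count=2
After op 4 (read()): arr=[4 15 _ _] head=1 tail=2 count=1
After op 5 (write(1)): arr=[4 15 1 _] head=1 tail=3 count=2
After op 6 (write(11)): arr=[4 15 1 11] head=1 tail=0 count=3
After op 7 (write(17)): arr=[17 15 1 11] head=1 tail=1 count=4
After op 8 (write(3)): arr=[17 3 1 11] head=2 tail=2 count=4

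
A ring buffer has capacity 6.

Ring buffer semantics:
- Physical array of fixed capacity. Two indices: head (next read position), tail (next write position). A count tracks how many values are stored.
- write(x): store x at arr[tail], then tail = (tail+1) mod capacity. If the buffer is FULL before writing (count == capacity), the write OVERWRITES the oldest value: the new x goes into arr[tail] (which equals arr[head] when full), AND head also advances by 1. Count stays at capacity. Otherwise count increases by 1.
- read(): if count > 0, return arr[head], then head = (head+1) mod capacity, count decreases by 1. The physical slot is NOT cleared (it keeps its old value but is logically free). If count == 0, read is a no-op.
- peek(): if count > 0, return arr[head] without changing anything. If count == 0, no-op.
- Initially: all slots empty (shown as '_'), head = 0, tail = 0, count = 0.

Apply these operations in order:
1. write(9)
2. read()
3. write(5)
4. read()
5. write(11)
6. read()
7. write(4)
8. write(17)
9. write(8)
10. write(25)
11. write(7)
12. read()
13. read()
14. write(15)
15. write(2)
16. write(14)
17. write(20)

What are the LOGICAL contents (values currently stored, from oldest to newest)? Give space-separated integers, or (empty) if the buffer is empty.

After op 1 (write(9)): arr=[9 _ _ _ _ _] head=0 tail=1 count=1
After op 2 (read()): arr=[9 _ _ _ _ _] head=1 tail=1 count=0
After op 3 (write(5)): arr=[9 5 _ _ _ _] head=1 tail=2 count=1
After op 4 (read()): arr=[9 5 _ _ _ _] head=2 tail=2 count=0
After op 5 (write(11)): arr=[9 5 11 _ _ _] head=2 tail=3 count=1
After op 6 (read()): arr=[9 5 11 _ _ _] head=3 tail=3 count=0
After op 7 (write(4)): arr=[9 5 11 4 _ _] head=3 tail=4 count=1
After op 8 (write(17)): arr=[9 5 11 4 17 _] head=3 tail=5 count=2
After op 9 (write(8)): arr=[9 5 11 4 17 8] head=3 tail=0 count=3
After op 10 (write(25)): arr=[25 5 11 4 17 8] head=3 tail=1 count=4
After op 11 (write(7)): arr=[25 7 11 4 17 8] head=3 tail=2 count=5
After op 12 (read()): arr=[25 7 11 4 17 8] head=4 tail=2 count=4
After op 13 (read()): arr=[25 7 11 4 17 8] head=5 tail=2 count=3
After op 14 (write(15)): arr=[25 7 15 4 17 8] head=5 tail=3 count=4
After op 15 (write(2)): arr=[25 7 15 2 17 8] head=5 tail=4 count=5
After op 16 (write(14)): arr=[25 7 15 2 14 8] head=5 tail=5 count=6
After op 17 (write(20)): arr=[25 7 15 2 14 20] head=0 tail=0 count=6

Answer: 25 7 15 2 14 20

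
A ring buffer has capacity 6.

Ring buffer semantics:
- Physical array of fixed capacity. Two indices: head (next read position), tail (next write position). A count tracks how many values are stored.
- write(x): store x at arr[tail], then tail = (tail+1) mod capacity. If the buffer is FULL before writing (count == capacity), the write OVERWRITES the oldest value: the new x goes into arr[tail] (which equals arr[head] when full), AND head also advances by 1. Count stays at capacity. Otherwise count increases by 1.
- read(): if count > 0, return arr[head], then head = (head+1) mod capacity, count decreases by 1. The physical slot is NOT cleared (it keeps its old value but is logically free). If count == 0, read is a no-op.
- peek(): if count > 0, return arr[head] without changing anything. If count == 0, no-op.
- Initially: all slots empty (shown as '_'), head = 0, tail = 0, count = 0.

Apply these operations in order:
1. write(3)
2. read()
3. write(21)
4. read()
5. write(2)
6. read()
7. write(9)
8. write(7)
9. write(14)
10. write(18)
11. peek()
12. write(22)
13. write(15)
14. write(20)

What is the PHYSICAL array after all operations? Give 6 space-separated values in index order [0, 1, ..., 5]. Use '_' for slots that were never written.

After op 1 (write(3)): arr=[3 _ _ _ _ _] head=0 tail=1 count=1
After op 2 (read()): arr=[3 _ _ _ _ _] head=1 tail=1 count=0
After op 3 (write(21)): arr=[3 21 _ _ _ _] head=1 tail=2 count=1
After op 4 (read()): arr=[3 21 _ _ _ _] head=2 tail=2 count=0
After op 5 (write(2)): arr=[3 21 2 _ _ _] head=2 tail=3 count=1
After op 6 (read()): arr=[3 21 2 _ _ _] head=3 tail=3 count=0
After op 7 (write(9)): arr=[3 21 2 9 _ _] head=3 tail=4 count=1
After op 8 (write(7)): arr=[3 21 2 9 7 _] head=3 tail=5 count=2
After op 9 (write(14)): arr=[3 21 2 9 7 14] head=3 tail=0 count=3
After op 10 (write(18)): arr=[18 21 2 9 7 14] head=3 tail=1 count=4
After op 11 (peek()): arr=[18 21 2 9 7 14] head=3 tail=1 count=4
After op 12 (write(22)): arr=[18 22 2 9 7 14] head=3 tail=2 count=5
After op 13 (write(15)): arr=[18 22 15 9 7 14] head=3 tail=3 count=6
After op 14 (write(20)): arr=[18 22 15 20 7 14] head=4 tail=4 count=6

Answer: 18 22 15 20 7 14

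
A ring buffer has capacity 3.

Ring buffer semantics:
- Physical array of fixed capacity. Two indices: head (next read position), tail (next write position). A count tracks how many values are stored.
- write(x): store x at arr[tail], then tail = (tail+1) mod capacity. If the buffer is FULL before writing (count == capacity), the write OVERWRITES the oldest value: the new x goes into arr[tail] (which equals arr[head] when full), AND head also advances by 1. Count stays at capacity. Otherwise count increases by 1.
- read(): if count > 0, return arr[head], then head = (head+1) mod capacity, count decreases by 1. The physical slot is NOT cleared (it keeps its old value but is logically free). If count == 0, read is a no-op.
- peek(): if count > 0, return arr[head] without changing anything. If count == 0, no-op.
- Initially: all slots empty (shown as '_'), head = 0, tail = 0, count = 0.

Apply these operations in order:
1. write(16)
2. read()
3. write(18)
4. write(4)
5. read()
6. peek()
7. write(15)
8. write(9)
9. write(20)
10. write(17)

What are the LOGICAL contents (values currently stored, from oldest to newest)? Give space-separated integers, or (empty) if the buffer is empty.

After op 1 (write(16)): arr=[16 _ _] head=0 tail=1 count=1
After op 2 (read()): arr=[16 _ _] head=1 tail=1 count=0
After op 3 (write(18)): arr=[16 18 _] head=1 tail=2 count=1
After op 4 (write(4)): arr=[16 18 4] head=1 tail=0 count=2
After op 5 (read()): arr=[16 18 4] head=2 tail=0 count=1
After op 6 (peek()): arr=[16 18 4] head=2 tail=0 count=1
After op 7 (write(15)): arr=[15 18 4] head=2 tail=1 count=2
After op 8 (write(9)): arr=[15 9 4] head=2 tail=2 count=3
After op 9 (write(20)): arr=[15 9 20] head=0 tail=0 count=3
After op 10 (write(17)): arr=[17 9 20] head=1 tail=1 count=3

Answer: 9 20 17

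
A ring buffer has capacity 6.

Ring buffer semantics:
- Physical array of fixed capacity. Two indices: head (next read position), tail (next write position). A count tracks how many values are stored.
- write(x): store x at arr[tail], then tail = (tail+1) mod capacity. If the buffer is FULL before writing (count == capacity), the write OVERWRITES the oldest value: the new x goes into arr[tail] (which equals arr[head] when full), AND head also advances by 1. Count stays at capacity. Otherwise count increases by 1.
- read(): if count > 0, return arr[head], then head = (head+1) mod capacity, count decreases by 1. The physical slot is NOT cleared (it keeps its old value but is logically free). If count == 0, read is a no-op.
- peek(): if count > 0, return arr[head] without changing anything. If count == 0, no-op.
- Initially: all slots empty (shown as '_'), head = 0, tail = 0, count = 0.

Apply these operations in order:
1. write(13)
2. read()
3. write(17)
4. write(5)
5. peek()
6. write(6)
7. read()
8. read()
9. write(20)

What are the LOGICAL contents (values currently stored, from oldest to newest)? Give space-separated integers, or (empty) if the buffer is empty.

After op 1 (write(13)): arr=[13 _ _ _ _ _] head=0 tail=1 count=1
After op 2 (read()): arr=[13 _ _ _ _ _] head=1 tail=1 count=0
After op 3 (write(17)): arr=[13 17 _ _ _ _] head=1 tail=2 count=1
After op 4 (write(5)): arr=[13 17 5 _ _ _] head=1 tail=3 count=2
After op 5 (peek()): arr=[13 17 5 _ _ _] head=1 tail=3 count=2
After op 6 (write(6)): arr=[13 17 5 6 _ _] head=1 tail=4 count=3
After op 7 (read()): arr=[13 17 5 6 _ _] head=2 tail=4 count=2
After op 8 (read()): arr=[13 17 5 6 _ _] head=3 tail=4 count=1
After op 9 (write(20)): arr=[13 17 5 6 20 _] head=3 tail=5 count=2

Answer: 6 20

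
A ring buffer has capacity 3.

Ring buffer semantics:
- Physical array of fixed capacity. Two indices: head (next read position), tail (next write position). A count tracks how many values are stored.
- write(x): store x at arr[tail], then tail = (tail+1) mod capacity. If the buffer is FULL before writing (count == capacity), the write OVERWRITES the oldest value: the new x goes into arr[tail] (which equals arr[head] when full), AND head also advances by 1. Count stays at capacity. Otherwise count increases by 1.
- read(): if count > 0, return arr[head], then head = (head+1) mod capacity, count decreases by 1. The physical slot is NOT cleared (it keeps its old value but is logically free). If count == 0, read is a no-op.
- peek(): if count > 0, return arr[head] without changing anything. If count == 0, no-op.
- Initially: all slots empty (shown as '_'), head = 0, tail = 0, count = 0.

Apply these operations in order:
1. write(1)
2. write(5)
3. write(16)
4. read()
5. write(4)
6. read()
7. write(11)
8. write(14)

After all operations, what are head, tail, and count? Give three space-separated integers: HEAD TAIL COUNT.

After op 1 (write(1)): arr=[1 _ _] head=0 tail=1 count=1
After op 2 (write(5)): arr=[1 5 _] head=0 tail=2 count=2
After op 3 (write(16)): arr=[1 5 16] head=0 tail=0 count=3
After op 4 (read()): arr=[1 5 16] head=1 tail=0 count=2
After op 5 (write(4)): arr=[4 5 16] head=1 tail=1 count=3
After op 6 (read()): arr=[4 5 16] head=2 tail=1 count=2
After op 7 (write(11)): arr=[4 11 16] head=2 tail=2 count=3
After op 8 (write(14)): arr=[4 11 14] head=0 tail=0 count=3

Answer: 0 0 3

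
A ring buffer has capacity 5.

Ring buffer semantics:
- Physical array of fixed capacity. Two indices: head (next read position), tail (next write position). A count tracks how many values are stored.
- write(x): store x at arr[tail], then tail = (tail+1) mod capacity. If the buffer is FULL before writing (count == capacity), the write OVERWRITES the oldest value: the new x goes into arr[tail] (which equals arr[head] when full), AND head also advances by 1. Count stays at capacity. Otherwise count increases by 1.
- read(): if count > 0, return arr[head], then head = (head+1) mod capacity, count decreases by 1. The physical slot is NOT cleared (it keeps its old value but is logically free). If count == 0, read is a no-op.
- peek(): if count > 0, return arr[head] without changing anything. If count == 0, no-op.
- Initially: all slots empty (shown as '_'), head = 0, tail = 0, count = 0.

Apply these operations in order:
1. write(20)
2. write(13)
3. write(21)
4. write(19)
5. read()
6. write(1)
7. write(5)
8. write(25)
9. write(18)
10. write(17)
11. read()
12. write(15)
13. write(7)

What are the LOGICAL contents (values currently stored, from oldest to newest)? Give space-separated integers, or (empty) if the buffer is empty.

Answer: 25 18 17 15 7

Derivation:
After op 1 (write(20)): arr=[20 _ _ _ _] head=0 tail=1 count=1
After op 2 (write(13)): arr=[20 13 _ _ _] head=0 tail=2 count=2
After op 3 (write(21)): arr=[20 13 21 _ _] head=0 tail=3 count=3
After op 4 (write(19)): arr=[20 13 21 19 _] head=0 tail=4 count=4
After op 5 (read()): arr=[20 13 21 19 _] head=1 tail=4 count=3
After op 6 (write(1)): arr=[20 13 21 19 1] head=1 tail=0 count=4
After op 7 (write(5)): arr=[5 13 21 19 1] head=1 tail=1 count=5
After op 8 (write(25)): arr=[5 25 21 19 1] head=2 tail=2 count=5
After op 9 (write(18)): arr=[5 25 18 19 1] head=3 tail=3 count=5
After op 10 (write(17)): arr=[5 25 18 17 1] head=4 tail=4 count=5
After op 11 (read()): arr=[5 25 18 17 1] head=0 tail=4 count=4
After op 12 (write(15)): arr=[5 25 18 17 15] head=0 tail=0 count=5
After op 13 (write(7)): arr=[7 25 18 17 15] head=1 tail=1 count=5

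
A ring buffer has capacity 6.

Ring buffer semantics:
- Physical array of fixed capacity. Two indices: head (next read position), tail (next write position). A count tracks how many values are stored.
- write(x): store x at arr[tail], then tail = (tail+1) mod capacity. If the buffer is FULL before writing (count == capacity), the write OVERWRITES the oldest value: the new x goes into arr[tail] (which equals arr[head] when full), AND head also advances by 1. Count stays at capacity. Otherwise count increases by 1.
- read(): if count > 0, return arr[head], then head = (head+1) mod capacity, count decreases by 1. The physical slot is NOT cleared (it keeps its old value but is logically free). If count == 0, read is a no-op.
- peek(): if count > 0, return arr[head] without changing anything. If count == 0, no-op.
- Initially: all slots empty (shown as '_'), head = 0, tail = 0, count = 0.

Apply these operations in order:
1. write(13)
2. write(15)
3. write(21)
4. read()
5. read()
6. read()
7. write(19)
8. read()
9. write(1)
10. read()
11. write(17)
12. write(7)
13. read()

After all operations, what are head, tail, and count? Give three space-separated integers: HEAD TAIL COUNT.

After op 1 (write(13)): arr=[13 _ _ _ _ _] head=0 tail=1 count=1
After op 2 (write(15)): arr=[13 15 _ _ _ _] head=0 tail=2 count=2
After op 3 (write(21)): arr=[13 15 21 _ _ _] head=0 tail=3 count=3
After op 4 (read()): arr=[13 15 21 _ _ _] head=1 tail=3 count=2
After op 5 (read()): arr=[13 15 21 _ _ _] head=2 tail=3 count=1
After op 6 (read()): arr=[13 15 21 _ _ _] head=3 tail=3 count=0
After op 7 (write(19)): arr=[13 15 21 19 _ _] head=3 tail=4 count=1
After op 8 (read()): arr=[13 15 21 19 _ _] head=4 tail=4 count=0
After op 9 (write(1)): arr=[13 15 21 19 1 _] head=4 tail=5 count=1
After op 10 (read()): arr=[13 15 21 19 1 _] head=5 tail=5 count=0
After op 11 (write(17)): arr=[13 15 21 19 1 17] head=5 tail=0 count=1
After op 12 (write(7)): arr=[7 15 21 19 1 17] head=5 tail=1 count=2
After op 13 (read()): arr=[7 15 21 19 1 17] head=0 tail=1 count=1

Answer: 0 1 1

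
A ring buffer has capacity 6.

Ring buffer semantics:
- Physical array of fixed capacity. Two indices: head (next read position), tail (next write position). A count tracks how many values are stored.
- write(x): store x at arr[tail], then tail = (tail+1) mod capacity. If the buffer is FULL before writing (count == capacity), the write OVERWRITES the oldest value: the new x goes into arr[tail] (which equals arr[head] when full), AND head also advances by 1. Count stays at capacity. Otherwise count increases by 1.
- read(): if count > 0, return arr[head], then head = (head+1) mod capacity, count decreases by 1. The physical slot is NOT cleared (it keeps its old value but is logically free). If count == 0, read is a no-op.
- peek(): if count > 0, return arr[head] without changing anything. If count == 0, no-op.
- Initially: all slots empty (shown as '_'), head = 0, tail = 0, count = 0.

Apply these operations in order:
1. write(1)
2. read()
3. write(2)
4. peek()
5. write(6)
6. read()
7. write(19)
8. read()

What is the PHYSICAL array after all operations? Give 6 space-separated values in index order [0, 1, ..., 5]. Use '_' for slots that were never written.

After op 1 (write(1)): arr=[1 _ _ _ _ _] head=0 tail=1 count=1
After op 2 (read()): arr=[1 _ _ _ _ _] head=1 tail=1 count=0
After op 3 (write(2)): arr=[1 2 _ _ _ _] head=1 tail=2 count=1
After op 4 (peek()): arr=[1 2 _ _ _ _] head=1 tail=2 count=1
After op 5 (write(6)): arr=[1 2 6 _ _ _] head=1 tail=3 count=2
After op 6 (read()): arr=[1 2 6 _ _ _] head=2 tail=3 count=1
After op 7 (write(19)): arr=[1 2 6 19 _ _] head=2 tail=4 count=2
After op 8 (read()): arr=[1 2 6 19 _ _] head=3 tail=4 count=1

Answer: 1 2 6 19 _ _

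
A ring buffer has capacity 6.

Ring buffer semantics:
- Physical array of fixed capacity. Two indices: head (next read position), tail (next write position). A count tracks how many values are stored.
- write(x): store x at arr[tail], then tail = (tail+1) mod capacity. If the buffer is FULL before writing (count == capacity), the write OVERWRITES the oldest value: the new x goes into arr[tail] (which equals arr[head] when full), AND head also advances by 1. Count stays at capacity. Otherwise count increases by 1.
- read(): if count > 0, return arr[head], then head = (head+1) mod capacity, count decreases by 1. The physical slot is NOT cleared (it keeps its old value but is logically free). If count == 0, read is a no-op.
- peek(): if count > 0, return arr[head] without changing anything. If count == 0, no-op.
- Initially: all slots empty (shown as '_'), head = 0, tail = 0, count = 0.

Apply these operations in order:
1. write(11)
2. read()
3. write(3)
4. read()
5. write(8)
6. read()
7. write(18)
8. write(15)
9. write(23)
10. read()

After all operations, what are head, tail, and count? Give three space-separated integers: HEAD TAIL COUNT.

Answer: 4 0 2

Derivation:
After op 1 (write(11)): arr=[11 _ _ _ _ _] head=0 tail=1 count=1
After op 2 (read()): arr=[11 _ _ _ _ _] head=1 tail=1 count=0
After op 3 (write(3)): arr=[11 3 _ _ _ _] head=1 tail=2 count=1
After op 4 (read()): arr=[11 3 _ _ _ _] head=2 tail=2 count=0
After op 5 (write(8)): arr=[11 3 8 _ _ _] head=2 tail=3 count=1
After op 6 (read()): arr=[11 3 8 _ _ _] head=3 tail=3 count=0
After op 7 (write(18)): arr=[11 3 8 18 _ _] head=3 tail=4 count=1
After op 8 (write(15)): arr=[11 3 8 18 15 _] head=3 tail=5 count=2
After op 9 (write(23)): arr=[11 3 8 18 15 23] head=3 tail=0 count=3
After op 10 (read()): arr=[11 3 8 18 15 23] head=4 tail=0 count=2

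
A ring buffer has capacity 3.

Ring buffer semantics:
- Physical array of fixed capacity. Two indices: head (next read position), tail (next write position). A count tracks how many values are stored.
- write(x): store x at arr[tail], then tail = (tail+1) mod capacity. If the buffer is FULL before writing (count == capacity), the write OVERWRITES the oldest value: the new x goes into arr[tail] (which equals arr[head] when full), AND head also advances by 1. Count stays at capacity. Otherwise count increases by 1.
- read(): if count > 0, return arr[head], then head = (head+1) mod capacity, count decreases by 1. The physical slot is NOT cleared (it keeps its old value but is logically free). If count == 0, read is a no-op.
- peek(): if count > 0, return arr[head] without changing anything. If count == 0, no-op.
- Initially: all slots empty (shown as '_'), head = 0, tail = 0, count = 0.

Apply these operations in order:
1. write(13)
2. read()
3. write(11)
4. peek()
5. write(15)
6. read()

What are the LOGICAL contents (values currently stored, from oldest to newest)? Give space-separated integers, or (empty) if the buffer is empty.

After op 1 (write(13)): arr=[13 _ _] head=0 tail=1 count=1
After op 2 (read()): arr=[13 _ _] head=1 tail=1 count=0
After op 3 (write(11)): arr=[13 11 _] head=1 tail=2 count=1
After op 4 (peek()): arr=[13 11 _] head=1 tail=2 count=1
After op 5 (write(15)): arr=[13 11 15] head=1 tail=0 count=2
After op 6 (read()): arr=[13 11 15] head=2 tail=0 count=1

Answer: 15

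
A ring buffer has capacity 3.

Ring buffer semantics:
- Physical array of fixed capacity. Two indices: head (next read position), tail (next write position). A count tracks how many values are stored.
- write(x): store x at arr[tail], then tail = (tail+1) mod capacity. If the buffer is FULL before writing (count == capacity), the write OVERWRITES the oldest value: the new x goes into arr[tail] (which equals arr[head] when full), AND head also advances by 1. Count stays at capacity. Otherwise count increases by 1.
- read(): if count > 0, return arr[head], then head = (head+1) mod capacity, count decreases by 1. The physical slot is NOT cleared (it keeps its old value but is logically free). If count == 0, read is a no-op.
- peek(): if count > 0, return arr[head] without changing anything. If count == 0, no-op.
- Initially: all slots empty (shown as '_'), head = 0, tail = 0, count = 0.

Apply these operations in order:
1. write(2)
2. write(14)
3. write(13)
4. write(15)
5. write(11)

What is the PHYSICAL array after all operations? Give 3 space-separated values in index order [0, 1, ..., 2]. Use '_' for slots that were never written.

After op 1 (write(2)): arr=[2 _ _] head=0 tail=1 count=1
After op 2 (write(14)): arr=[2 14 _] head=0 tail=2 count=2
After op 3 (write(13)): arr=[2 14 13] head=0 tail=0 count=3
After op 4 (write(15)): arr=[15 14 13] head=1 tail=1 count=3
After op 5 (write(11)): arr=[15 11 13] head=2 tail=2 count=3

Answer: 15 11 13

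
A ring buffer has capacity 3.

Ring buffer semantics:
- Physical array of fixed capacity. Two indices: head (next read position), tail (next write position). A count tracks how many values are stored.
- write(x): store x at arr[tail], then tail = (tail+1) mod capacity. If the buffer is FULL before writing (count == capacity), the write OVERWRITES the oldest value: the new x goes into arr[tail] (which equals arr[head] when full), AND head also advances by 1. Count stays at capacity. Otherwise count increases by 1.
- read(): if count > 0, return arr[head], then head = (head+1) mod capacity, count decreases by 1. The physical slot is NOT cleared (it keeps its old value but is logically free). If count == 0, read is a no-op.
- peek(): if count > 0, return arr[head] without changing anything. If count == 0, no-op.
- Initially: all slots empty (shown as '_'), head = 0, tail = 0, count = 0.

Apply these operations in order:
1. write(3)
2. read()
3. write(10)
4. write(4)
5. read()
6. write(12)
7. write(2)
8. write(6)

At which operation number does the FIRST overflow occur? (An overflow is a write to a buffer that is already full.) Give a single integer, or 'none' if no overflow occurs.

Answer: 8

Derivation:
After op 1 (write(3)): arr=[3 _ _] head=0 tail=1 count=1
After op 2 (read()): arr=[3 _ _] head=1 tail=1 count=0
After op 3 (write(10)): arr=[3 10 _] head=1 tail=2 count=1
After op 4 (write(4)): arr=[3 10 4] head=1 tail=0 count=2
After op 5 (read()): arr=[3 10 4] head=2 tail=0 count=1
After op 6 (write(12)): arr=[12 10 4] head=2 tail=1 count=2
After op 7 (write(2)): arr=[12 2 4] head=2 tail=2 count=3
After op 8 (write(6)): arr=[12 2 6] head=0 tail=0 count=3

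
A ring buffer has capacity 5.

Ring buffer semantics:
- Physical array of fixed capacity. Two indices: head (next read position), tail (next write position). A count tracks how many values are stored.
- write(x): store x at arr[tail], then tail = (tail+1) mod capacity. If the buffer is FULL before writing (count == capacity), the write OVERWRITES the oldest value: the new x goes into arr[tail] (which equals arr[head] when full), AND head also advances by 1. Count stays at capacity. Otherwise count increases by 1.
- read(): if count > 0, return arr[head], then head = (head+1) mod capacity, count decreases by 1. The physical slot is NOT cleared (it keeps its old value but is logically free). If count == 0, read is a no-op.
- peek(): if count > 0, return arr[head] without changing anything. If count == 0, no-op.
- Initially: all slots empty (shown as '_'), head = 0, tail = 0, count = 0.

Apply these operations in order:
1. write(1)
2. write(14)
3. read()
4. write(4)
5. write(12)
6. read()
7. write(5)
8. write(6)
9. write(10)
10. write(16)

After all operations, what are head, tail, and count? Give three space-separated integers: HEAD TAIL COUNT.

After op 1 (write(1)): arr=[1 _ _ _ _] head=0 tail=1 count=1
After op 2 (write(14)): arr=[1 14 _ _ _] head=0 tail=2 count=2
After op 3 (read()): arr=[1 14 _ _ _] head=1 tail=2 count=1
After op 4 (write(4)): arr=[1 14 4 _ _] head=1 tail=3 count=2
After op 5 (write(12)): arr=[1 14 4 12 _] head=1 tail=4 count=3
After op 6 (read()): arr=[1 14 4 12 _] head=2 tail=4 count=2
After op 7 (write(5)): arr=[1 14 4 12 5] head=2 tail=0 count=3
After op 8 (write(6)): arr=[6 14 4 12 5] head=2 tail=1 count=4
After op 9 (write(10)): arr=[6 10 4 12 5] head=2 tail=2 count=5
After op 10 (write(16)): arr=[6 10 16 12 5] head=3 tail=3 count=5

Answer: 3 3 5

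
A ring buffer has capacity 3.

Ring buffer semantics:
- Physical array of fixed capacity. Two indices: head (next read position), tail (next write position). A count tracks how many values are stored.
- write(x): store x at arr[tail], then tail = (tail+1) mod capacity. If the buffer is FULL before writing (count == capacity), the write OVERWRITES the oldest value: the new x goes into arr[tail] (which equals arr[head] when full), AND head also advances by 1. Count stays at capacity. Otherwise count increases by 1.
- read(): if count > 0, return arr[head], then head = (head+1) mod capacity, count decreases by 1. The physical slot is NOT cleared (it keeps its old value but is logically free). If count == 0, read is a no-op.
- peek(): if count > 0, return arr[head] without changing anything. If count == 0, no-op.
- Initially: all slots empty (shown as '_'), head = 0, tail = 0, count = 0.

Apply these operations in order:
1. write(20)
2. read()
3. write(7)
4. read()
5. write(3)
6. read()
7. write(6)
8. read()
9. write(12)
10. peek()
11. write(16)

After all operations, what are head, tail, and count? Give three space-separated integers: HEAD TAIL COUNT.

After op 1 (write(20)): arr=[20 _ _] head=0 tail=1 count=1
After op 2 (read()): arr=[20 _ _] head=1 tail=1 count=0
After op 3 (write(7)): arr=[20 7 _] head=1 tail=2 count=1
After op 4 (read()): arr=[20 7 _] head=2 tail=2 count=0
After op 5 (write(3)): arr=[20 7 3] head=2 tail=0 count=1
After op 6 (read()): arr=[20 7 3] head=0 tail=0 count=0
After op 7 (write(6)): arr=[6 7 3] head=0 tail=1 count=1
After op 8 (read()): arr=[6 7 3] head=1 tail=1 count=0
After op 9 (write(12)): arr=[6 12 3] head=1 tail=2 count=1
After op 10 (peek()): arr=[6 12 3] head=1 tail=2 count=1
After op 11 (write(16)): arr=[6 12 16] head=1 tail=0 count=2

Answer: 1 0 2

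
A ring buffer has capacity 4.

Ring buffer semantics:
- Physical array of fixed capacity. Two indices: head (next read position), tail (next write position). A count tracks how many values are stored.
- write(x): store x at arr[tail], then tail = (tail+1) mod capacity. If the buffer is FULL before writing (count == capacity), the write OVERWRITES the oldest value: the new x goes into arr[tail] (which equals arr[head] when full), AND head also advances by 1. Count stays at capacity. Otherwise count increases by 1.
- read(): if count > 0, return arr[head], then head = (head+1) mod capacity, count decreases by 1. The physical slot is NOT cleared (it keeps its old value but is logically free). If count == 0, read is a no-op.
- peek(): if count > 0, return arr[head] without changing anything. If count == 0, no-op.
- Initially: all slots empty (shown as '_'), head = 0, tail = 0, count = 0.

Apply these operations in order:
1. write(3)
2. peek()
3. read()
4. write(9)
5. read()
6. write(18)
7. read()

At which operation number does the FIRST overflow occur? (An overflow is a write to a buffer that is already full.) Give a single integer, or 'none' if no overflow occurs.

After op 1 (write(3)): arr=[3 _ _ _] head=0 tail=1 count=1
After op 2 (peek()): arr=[3 _ _ _] head=0 tail=1 count=1
After op 3 (read()): arr=[3 _ _ _] head=1 tail=1 count=0
After op 4 (write(9)): arr=[3 9 _ _] head=1 tail=2 count=1
After op 5 (read()): arr=[3 9 _ _] head=2 tail=2 count=0
After op 6 (write(18)): arr=[3 9 18 _] head=2 tail=3 count=1
After op 7 (read()): arr=[3 9 18 _] head=3 tail=3 count=0

Answer: none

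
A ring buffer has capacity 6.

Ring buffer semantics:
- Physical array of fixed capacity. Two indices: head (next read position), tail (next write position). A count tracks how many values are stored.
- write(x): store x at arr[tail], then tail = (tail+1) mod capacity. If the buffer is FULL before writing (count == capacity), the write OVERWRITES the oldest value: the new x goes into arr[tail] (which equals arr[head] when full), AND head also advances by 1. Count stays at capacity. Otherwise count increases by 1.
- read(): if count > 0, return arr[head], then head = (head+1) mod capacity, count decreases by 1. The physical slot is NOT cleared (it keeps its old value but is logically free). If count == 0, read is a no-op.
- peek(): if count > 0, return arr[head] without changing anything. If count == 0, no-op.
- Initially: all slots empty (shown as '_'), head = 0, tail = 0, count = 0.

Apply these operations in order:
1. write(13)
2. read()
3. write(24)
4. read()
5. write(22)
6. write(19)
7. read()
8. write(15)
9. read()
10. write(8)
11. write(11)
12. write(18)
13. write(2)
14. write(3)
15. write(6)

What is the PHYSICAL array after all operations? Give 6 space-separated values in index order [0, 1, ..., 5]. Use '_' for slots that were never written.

Answer: 11 18 2 3 6 8

Derivation:
After op 1 (write(13)): arr=[13 _ _ _ _ _] head=0 tail=1 count=1
After op 2 (read()): arr=[13 _ _ _ _ _] head=1 tail=1 count=0
After op 3 (write(24)): arr=[13 24 _ _ _ _] head=1 tail=2 count=1
After op 4 (read()): arr=[13 24 _ _ _ _] head=2 tail=2 count=0
After op 5 (write(22)): arr=[13 24 22 _ _ _] head=2 tail=3 count=1
After op 6 (write(19)): arr=[13 24 22 19 _ _] head=2 tail=4 count=2
After op 7 (read()): arr=[13 24 22 19 _ _] head=3 tail=4 count=1
After op 8 (write(15)): arr=[13 24 22 19 15 _] head=3 tail=5 count=2
After op 9 (read()): arr=[13 24 22 19 15 _] head=4 tail=5 count=1
After op 10 (write(8)): arr=[13 24 22 19 15 8] head=4 tail=0 count=2
After op 11 (write(11)): arr=[11 24 22 19 15 8] head=4 tail=1 count=3
After op 12 (write(18)): arr=[11 18 22 19 15 8] head=4 tail=2 count=4
After op 13 (write(2)): arr=[11 18 2 19 15 8] head=4 tail=3 count=5
After op 14 (write(3)): arr=[11 18 2 3 15 8] head=4 tail=4 count=6
After op 15 (write(6)): arr=[11 18 2 3 6 8] head=5 tail=5 count=6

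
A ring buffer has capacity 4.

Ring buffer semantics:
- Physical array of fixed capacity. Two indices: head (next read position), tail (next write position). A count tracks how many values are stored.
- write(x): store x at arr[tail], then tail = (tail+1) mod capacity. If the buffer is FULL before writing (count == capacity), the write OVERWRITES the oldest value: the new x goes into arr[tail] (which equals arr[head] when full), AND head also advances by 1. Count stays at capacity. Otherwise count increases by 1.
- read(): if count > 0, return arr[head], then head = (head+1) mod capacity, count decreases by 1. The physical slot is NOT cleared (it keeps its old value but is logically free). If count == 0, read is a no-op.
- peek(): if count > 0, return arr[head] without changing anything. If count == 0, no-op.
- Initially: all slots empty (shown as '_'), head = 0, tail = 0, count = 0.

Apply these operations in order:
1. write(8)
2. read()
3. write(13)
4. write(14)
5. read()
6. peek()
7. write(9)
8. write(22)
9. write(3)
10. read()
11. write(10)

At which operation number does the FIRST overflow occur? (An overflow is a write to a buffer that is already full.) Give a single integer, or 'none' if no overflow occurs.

After op 1 (write(8)): arr=[8 _ _ _] head=0 tail=1 count=1
After op 2 (read()): arr=[8 _ _ _] head=1 tail=1 count=0
After op 3 (write(13)): arr=[8 13 _ _] head=1 tail=2 count=1
After op 4 (write(14)): arr=[8 13 14 _] head=1 tail=3 count=2
After op 5 (read()): arr=[8 13 14 _] head=2 tail=3 count=1
After op 6 (peek()): arr=[8 13 14 _] head=2 tail=3 count=1
After op 7 (write(9)): arr=[8 13 14 9] head=2 tail=0 count=2
After op 8 (write(22)): arr=[22 13 14 9] head=2 tail=1 count=3
After op 9 (write(3)): arr=[22 3 14 9] head=2 tail=2 count=4
After op 10 (read()): arr=[22 3 14 9] head=3 tail=2 count=3
After op 11 (write(10)): arr=[22 3 10 9] head=3 tail=3 count=4

Answer: none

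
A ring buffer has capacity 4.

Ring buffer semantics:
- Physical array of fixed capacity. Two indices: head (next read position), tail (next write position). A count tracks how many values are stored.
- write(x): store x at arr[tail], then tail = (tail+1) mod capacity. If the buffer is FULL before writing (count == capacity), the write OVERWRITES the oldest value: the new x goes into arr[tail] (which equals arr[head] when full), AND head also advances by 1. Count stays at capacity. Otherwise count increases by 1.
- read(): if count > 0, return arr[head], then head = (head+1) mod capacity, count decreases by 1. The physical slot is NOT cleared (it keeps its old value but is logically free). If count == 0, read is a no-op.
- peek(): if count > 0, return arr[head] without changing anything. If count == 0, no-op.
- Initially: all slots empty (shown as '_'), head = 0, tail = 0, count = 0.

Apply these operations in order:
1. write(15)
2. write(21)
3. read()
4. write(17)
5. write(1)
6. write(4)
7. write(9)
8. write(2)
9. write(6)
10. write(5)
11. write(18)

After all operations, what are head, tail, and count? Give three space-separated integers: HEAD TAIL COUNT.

Answer: 2 2 4

Derivation:
After op 1 (write(15)): arr=[15 _ _ _] head=0 tail=1 count=1
After op 2 (write(21)): arr=[15 21 _ _] head=0 tail=2 count=2
After op 3 (read()): arr=[15 21 _ _] head=1 tail=2 count=1
After op 4 (write(17)): arr=[15 21 17 _] head=1 tail=3 count=2
After op 5 (write(1)): arr=[15 21 17 1] head=1 tail=0 count=3
After op 6 (write(4)): arr=[4 21 17 1] head=1 tail=1 count=4
After op 7 (write(9)): arr=[4 9 17 1] head=2 tail=2 count=4
After op 8 (write(2)): arr=[4 9 2 1] head=3 tail=3 count=4
After op 9 (write(6)): arr=[4 9 2 6] head=0 tail=0 count=4
After op 10 (write(5)): arr=[5 9 2 6] head=1 tail=1 count=4
After op 11 (write(18)): arr=[5 18 2 6] head=2 tail=2 count=4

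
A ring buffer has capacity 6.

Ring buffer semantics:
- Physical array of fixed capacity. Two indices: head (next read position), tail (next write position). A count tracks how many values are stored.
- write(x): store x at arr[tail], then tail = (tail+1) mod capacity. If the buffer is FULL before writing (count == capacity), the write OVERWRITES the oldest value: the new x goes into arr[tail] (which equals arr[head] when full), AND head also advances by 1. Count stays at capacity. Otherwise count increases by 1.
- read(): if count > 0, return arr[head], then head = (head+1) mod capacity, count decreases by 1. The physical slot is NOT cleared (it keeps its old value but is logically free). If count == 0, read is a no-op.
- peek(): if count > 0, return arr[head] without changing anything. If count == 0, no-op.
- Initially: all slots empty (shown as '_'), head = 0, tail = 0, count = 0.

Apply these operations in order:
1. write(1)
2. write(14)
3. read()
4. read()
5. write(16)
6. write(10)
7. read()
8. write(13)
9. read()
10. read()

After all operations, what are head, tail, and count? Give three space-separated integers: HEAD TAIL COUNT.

Answer: 5 5 0

Derivation:
After op 1 (write(1)): arr=[1 _ _ _ _ _] head=0 tail=1 count=1
After op 2 (write(14)): arr=[1 14 _ _ _ _] head=0 tail=2 count=2
After op 3 (read()): arr=[1 14 _ _ _ _] head=1 tail=2 count=1
After op 4 (read()): arr=[1 14 _ _ _ _] head=2 tail=2 count=0
After op 5 (write(16)): arr=[1 14 16 _ _ _] head=2 tail=3 count=1
After op 6 (write(10)): arr=[1 14 16 10 _ _] head=2 tail=4 count=2
After op 7 (read()): arr=[1 14 16 10 _ _] head=3 tail=4 count=1
After op 8 (write(13)): arr=[1 14 16 10 13 _] head=3 tail=5 count=2
After op 9 (read()): arr=[1 14 16 10 13 _] head=4 tail=5 count=1
After op 10 (read()): arr=[1 14 16 10 13 _] head=5 tail=5 count=0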